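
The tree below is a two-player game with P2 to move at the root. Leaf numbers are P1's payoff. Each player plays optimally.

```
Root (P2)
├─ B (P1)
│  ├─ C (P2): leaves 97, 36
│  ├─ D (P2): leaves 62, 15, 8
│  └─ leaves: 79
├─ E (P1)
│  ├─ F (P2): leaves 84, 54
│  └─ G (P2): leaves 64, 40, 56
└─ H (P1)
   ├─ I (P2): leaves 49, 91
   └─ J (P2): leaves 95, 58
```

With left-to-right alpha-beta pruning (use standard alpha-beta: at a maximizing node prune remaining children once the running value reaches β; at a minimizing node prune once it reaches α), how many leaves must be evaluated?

13

C [α=-∞,β=+∞]: v=36
D [α=36,β=+∞]: v=15 after child 2 ≤ α → α-cutoff, skip 1
B [α=-∞,β=+∞]: v=79
F [α=-∞,β=79]: v=54
G [α=54,β=79]: v=40 after child 2 ≤ α → α-cutoff, skip 1
E [α=-∞,β=79]: v=54
I [α=-∞,β=54]: v=49
J [α=49,β=54]: v=58
H [α=-∞,β=54]: v=58
Root [α=-∞,β=+∞]: v=54
Leaves evaluated: 13 of 15.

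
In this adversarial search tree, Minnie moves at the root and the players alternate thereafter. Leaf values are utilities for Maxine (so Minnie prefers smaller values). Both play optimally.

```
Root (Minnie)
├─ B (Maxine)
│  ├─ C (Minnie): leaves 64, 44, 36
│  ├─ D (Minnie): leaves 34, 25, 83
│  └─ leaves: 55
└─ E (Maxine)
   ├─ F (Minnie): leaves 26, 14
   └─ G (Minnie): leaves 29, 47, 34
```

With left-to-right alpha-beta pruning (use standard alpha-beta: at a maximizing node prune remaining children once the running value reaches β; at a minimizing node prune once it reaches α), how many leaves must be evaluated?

C [α=-∞,β=+∞]: v=36
D [α=36,β=+∞]: v=34 after child 1 ≤ α → α-cutoff, skip 2
B [α=-∞,β=+∞]: v=55
F [α=-∞,β=55]: v=14
G [α=14,β=55]: v=29
E [α=-∞,β=55]: v=29
Root [α=-∞,β=+∞]: v=29
Leaves evaluated: 10 of 12.

10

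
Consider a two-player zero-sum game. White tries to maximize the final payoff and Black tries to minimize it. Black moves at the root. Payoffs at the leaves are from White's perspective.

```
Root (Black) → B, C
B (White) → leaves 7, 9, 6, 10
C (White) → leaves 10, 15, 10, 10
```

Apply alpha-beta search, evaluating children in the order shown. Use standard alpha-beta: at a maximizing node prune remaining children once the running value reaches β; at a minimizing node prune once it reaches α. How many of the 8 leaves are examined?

5

B [α=-∞,β=+∞]: v=10
C [α=-∞,β=10]: v=10 after child 1 ≥ β → β-cutoff, skip 3
Root [α=-∞,β=+∞]: v=10
Leaves evaluated: 5 of 8.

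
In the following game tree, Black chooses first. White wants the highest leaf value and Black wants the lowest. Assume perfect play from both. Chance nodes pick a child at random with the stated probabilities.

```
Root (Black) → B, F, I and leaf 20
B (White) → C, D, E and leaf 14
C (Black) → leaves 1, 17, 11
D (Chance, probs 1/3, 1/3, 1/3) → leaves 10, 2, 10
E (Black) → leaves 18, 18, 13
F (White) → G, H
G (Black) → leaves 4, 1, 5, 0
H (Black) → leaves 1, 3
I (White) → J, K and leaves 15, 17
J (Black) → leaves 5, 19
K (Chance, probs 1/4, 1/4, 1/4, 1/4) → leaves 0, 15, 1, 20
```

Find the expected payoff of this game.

1

C (Black): min(1, 17, 11) = 1
D (Chance): 1/3·10 + 1/3·2 + 1/3·10 = 7.33
E (Black): min(18, 18, 13) = 13
B (White): max(1, 7.33, 13, 14) = 14
G (Black): min(4, 1, 5, 0) = 0
H (Black): min(1, 3) = 1
F (White): max(0, 1) = 1
J (Black): min(5, 19) = 5
K (Chance): 1/4·0 + 1/4·15 + 1/4·1 + 1/4·20 = 9
I (White): max(5, 9, 15, 17) = 17
Root (Black): min(14, 1, 17, 20) = 1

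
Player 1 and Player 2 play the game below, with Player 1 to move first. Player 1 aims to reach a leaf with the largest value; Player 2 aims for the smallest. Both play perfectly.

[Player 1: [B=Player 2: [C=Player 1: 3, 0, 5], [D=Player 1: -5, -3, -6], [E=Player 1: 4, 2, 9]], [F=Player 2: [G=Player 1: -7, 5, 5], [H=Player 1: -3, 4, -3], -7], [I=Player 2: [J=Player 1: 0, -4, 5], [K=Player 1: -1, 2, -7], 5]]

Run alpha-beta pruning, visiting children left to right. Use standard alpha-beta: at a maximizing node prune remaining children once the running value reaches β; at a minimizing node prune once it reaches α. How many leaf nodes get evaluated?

C [α=-∞,β=+∞]: v=5
D [α=-∞,β=5]: v=-3
E [α=-∞,β=-3]: v=4 after child 1 ≥ β → β-cutoff, skip 2
B [α=-∞,β=+∞]: v=-3
G [α=-3,β=+∞]: v=5
H [α=-3,β=5]: v=4
F [α=-3,β=+∞]: v=-7
J [α=-3,β=+∞]: v=5
K [α=-3,β=5]: v=2
I [α=-3,β=+∞]: v=2
Root [α=-∞,β=+∞]: v=2
Leaves evaluated: 21 of 23.

21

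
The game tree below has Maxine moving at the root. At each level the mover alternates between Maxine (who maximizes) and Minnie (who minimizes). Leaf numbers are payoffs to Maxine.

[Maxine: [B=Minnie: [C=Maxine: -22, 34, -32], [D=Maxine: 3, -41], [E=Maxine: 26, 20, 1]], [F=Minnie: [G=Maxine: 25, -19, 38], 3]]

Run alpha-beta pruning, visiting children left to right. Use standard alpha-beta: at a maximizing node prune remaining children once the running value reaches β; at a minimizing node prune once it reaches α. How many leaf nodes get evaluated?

C [α=-∞,β=+∞]: v=34
D [α=-∞,β=34]: v=3
E [α=-∞,β=3]: v=26 after child 1 ≥ β → β-cutoff, skip 2
B [α=-∞,β=+∞]: v=3
G [α=3,β=+∞]: v=38
F [α=3,β=+∞]: v=3
Root [α=-∞,β=+∞]: v=3
Leaves evaluated: 10 of 12.

10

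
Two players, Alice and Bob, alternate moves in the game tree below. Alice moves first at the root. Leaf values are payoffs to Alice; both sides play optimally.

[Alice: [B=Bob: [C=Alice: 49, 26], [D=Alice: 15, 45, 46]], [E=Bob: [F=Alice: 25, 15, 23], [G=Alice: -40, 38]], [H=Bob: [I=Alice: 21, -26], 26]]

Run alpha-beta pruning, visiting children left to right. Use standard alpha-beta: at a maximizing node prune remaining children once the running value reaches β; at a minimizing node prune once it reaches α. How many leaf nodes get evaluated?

C [α=-∞,β=+∞]: v=49
D [α=-∞,β=49]: v=46
B [α=-∞,β=+∞]: v=46
F [α=46,β=+∞]: v=25
E [α=46,β=+∞]: v=25 after child 1 ≤ α → α-cutoff, skip 1
I [α=46,β=+∞]: v=21
H [α=46,β=+∞]: v=21 after child 1 ≤ α → α-cutoff, skip 1
Root [α=-∞,β=+∞]: v=46
Leaves evaluated: 10 of 13.

10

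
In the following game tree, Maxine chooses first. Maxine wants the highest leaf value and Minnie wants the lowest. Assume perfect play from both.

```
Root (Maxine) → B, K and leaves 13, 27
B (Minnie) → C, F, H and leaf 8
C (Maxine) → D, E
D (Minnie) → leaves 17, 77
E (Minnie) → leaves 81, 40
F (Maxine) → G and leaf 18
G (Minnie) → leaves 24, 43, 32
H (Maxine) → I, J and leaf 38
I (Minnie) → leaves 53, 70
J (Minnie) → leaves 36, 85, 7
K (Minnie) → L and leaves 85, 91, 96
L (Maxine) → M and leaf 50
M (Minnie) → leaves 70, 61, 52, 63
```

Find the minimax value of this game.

D (Minnie): min(17, 77) = 17
E (Minnie): min(81, 40) = 40
C (Maxine): max(17, 40) = 40
G (Minnie): min(24, 43, 32) = 24
F (Maxine): max(24, 18) = 24
I (Minnie): min(53, 70) = 53
J (Minnie): min(36, 85, 7) = 7
H (Maxine): max(53, 7, 38) = 53
B (Minnie): min(40, 24, 53, 8) = 8
M (Minnie): min(70, 61, 52, 63) = 52
L (Maxine): max(52, 50) = 52
K (Minnie): min(52, 85, 91, 96) = 52
Root (Maxine): max(8, 52, 13, 27) = 52

52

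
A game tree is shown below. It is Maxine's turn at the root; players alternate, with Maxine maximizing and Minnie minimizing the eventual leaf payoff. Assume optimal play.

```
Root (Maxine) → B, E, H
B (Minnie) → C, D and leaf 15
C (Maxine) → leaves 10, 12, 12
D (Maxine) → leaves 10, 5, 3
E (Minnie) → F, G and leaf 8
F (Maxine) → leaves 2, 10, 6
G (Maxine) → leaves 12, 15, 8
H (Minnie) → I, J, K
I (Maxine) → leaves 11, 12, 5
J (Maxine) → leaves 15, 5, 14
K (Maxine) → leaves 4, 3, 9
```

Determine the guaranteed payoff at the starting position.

C (Maxine): max(10, 12, 12) = 12
D (Maxine): max(10, 5, 3) = 10
B (Minnie): min(12, 10, 15) = 10
F (Maxine): max(2, 10, 6) = 10
G (Maxine): max(12, 15, 8) = 15
E (Minnie): min(10, 15, 8) = 8
I (Maxine): max(11, 12, 5) = 12
J (Maxine): max(15, 5, 14) = 15
K (Maxine): max(4, 3, 9) = 9
H (Minnie): min(12, 15, 9) = 9
Root (Maxine): max(10, 8, 9) = 10

10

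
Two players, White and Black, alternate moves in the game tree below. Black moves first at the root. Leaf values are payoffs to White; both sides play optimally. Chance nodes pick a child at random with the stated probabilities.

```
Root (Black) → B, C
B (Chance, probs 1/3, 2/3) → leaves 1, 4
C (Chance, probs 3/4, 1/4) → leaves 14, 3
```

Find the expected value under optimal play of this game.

3

B (Chance): 1/3·1 + 2/3·4 = 3
C (Chance): 3/4·14 + 1/4·3 = 11.25
Root (Black): min(3, 11.25) = 3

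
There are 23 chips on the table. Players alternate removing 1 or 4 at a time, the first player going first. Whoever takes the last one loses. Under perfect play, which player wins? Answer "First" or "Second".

W/L table (W = player to move can force a win):
i:   0  1  2  3  4  5  6  7  8  9 10 11 12 13 14 15 16 17 18 19 20 21 22 23
     W  L  W  L  W  W  L  W  L  W  W  L  W  L  W  W  L  W  L  W  W  L  W  L
Position 23 is L, so the second player wins.

Second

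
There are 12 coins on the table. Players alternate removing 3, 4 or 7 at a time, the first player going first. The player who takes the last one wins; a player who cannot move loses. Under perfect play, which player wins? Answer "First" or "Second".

i:   0  1  2  3  4  5  6  7  8  9 10 11 12
     L  L  L  W  W  W  W  W  W  W  L  L  L
Position 12 is L, so the second player wins.

Second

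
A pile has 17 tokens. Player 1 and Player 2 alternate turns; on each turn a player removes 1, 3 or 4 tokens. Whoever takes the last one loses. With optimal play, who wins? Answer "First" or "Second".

Second

W/L table (W = player to move can force a win):
i:   0  1  2  3  4  5  6  7  8  9 10 11 12 13 14 15 16 17
     W  L  W  L  W  W  W  W  L  W  L  W  W  W  W  L  W  L
Position 17 is L, so the second player wins.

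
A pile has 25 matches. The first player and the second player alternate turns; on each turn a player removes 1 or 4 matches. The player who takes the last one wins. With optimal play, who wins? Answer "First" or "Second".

Second

Positions where the player to move wins (W) vs loses (L):
i:   0  1  2  3  4  5  6  7  8  9 10 11 12 13 14 15 16 17 18 19 20 21 22 23 24 25
     L  W  L  W  W  L  W  L  W  W  L  W  L  W  W  L  W  L  W  W  L  W  L  W  W  L
Position 25 is L, so the second player wins.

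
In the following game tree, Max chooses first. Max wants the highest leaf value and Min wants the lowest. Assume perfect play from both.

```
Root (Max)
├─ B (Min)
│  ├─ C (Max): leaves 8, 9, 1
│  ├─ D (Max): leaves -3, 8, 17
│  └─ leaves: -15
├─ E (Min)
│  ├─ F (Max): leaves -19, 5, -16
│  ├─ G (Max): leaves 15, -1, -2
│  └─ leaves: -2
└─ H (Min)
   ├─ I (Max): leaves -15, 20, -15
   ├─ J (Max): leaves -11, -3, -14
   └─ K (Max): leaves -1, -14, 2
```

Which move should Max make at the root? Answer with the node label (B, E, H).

C (Max): max(8, 9, 1) = 9
D (Max): max(-3, 8, 17) = 17
B (Min): min(9, 17, -15) = -15
F (Max): max(-19, 5, -16) = 5
G (Max): max(15, -1, -2) = 15
E (Min): min(5, 15, -2) = -2
I (Max): max(-15, 20, -15) = 20
J (Max): max(-11, -3, -14) = -3
K (Max): max(-1, -14, 2) = 2
H (Min): min(20, -3, 2) = -3
Root (Max): max(-15, -2, -3) = -2
Max picks the child with the highest value: E (value -2).

E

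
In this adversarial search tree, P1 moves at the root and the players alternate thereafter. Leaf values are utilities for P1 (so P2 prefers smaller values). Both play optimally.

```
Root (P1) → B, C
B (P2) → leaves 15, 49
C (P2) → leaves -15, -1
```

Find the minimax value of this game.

B (P2): min(15, 49) = 15
C (P2): min(-15, -1) = -15
Root (P1): max(15, -15) = 15

15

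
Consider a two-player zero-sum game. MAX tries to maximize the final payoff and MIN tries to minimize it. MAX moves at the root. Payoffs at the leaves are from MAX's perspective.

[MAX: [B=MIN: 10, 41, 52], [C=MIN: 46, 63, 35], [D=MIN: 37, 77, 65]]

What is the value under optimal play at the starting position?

37

B (MIN): min(10, 41, 52) = 10
C (MIN): min(46, 63, 35) = 35
D (MIN): min(37, 77, 65) = 37
Root (MAX): max(10, 35, 37) = 37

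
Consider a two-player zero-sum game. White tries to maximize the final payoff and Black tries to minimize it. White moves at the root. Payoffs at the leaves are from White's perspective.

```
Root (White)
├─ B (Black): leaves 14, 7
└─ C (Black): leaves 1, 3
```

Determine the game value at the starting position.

7

B (Black): min(14, 7) = 7
C (Black): min(1, 3) = 1
Root (White): max(7, 1) = 7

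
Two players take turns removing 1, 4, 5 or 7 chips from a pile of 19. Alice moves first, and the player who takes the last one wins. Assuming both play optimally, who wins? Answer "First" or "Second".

First

W/L table (W = player to move can force a win):
i:   0  1  2  3  4  5  6  7  8  9 10 11 12 13 14 15 16 17 18 19
     L  W  L  W  W  W  W  W  L  W  L  W  W  W  W  W  L  W  L  W
Position 19 is W, so the first player wins.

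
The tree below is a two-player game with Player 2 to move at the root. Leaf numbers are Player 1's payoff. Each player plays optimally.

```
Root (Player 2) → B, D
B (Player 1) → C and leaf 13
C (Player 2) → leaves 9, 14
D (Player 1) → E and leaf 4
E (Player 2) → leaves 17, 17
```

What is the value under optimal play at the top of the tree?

13

C (Player 2): min(9, 14) = 9
B (Player 1): max(9, 13) = 13
E (Player 2): min(17, 17) = 17
D (Player 1): max(17, 4) = 17
Root (Player 2): min(13, 17) = 13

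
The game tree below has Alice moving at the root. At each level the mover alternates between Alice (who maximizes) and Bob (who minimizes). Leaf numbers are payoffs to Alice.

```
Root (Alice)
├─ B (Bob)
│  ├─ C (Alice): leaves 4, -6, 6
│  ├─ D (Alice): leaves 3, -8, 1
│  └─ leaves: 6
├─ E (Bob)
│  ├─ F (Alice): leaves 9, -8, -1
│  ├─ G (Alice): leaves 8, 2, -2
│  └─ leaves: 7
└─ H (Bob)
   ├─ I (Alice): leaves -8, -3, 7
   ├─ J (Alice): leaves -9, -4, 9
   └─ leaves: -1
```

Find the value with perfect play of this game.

C (Alice): max(4, -6, 6) = 6
D (Alice): max(3, -8, 1) = 3
B (Bob): min(6, 3, 6) = 3
F (Alice): max(9, -8, -1) = 9
G (Alice): max(8, 2, -2) = 8
E (Bob): min(9, 8, 7) = 7
I (Alice): max(-8, -3, 7) = 7
J (Alice): max(-9, -4, 9) = 9
H (Bob): min(7, 9, -1) = -1
Root (Alice): max(3, 7, -1) = 7

7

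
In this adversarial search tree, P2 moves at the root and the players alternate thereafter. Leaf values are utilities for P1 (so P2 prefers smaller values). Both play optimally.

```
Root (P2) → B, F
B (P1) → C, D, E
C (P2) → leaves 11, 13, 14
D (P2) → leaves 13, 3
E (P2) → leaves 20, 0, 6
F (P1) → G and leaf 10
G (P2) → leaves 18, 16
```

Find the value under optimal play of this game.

11

C (P2): min(11, 13, 14) = 11
D (P2): min(13, 3) = 3
E (P2): min(20, 0, 6) = 0
B (P1): max(11, 3, 0) = 11
G (P2): min(18, 16) = 16
F (P1): max(16, 10) = 16
Root (P2): min(11, 16) = 11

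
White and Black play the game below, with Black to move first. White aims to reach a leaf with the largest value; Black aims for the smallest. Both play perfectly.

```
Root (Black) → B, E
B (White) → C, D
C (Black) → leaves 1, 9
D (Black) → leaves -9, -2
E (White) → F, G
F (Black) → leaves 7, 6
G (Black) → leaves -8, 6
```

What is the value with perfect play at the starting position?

C (Black): min(1, 9) = 1
D (Black): min(-9, -2) = -9
B (White): max(1, -9) = 1
F (Black): min(7, 6) = 6
G (Black): min(-8, 6) = -8
E (White): max(6, -8) = 6
Root (Black): min(1, 6) = 1

1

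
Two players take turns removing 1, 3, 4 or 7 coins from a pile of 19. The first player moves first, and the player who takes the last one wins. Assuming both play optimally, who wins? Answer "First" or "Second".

First

Positions where the player to move wins (W) vs loses (L):
i:   0  1  2  3  4  5  6  7  8  9 10 11 12 13 14 15 16 17 18 19
     L  W  L  W  W  W  W  W  L  W  L  W  W  W  W  W  L  W  L  W
Position 19 is W, so the first player wins.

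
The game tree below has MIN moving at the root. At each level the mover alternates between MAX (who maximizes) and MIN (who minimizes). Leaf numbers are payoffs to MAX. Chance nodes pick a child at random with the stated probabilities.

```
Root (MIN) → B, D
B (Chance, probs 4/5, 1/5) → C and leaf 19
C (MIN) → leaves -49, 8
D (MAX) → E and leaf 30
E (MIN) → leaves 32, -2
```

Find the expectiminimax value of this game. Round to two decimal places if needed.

-35.4

C (MIN): min(-49, 8) = -49
B (Chance): 4/5·-49 + 1/5·19 = -35.4
E (MIN): min(32, -2) = -2
D (MAX): max(-2, 30) = 30
Root (MIN): min(-35.4, 30) = -35.4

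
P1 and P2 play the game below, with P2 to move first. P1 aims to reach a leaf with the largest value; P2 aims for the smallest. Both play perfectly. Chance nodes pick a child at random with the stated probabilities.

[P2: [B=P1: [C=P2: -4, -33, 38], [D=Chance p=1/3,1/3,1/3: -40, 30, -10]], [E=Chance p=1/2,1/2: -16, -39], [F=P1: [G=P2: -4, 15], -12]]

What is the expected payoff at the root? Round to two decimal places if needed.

-27.5

C (P2): min(-4, -33, 38) = -33
D (Chance): 1/3·-40 + 1/3·30 + 1/3·-10 = -6.67
B (P1): max(-33, -6.67) = -6.67
E (Chance): 1/2·-16 + 1/2·-39 = -27.5
G (P2): min(-4, 15) = -4
F (P1): max(-4, -12) = -4
Root (P2): min(-6.67, -27.5, -4) = -27.5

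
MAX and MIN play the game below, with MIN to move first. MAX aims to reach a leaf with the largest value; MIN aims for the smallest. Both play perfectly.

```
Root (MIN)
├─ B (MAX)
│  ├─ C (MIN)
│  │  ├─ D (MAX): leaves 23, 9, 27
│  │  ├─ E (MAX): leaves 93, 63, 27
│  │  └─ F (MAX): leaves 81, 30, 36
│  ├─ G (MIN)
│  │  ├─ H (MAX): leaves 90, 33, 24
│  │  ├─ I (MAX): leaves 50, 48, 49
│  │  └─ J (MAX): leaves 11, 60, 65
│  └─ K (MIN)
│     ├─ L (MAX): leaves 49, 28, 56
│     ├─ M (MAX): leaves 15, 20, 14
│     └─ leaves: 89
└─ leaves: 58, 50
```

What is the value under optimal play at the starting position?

D (MAX): max(23, 9, 27) = 27
E (MAX): max(93, 63, 27) = 93
F (MAX): max(81, 30, 36) = 81
C (MIN): min(27, 93, 81) = 27
H (MAX): max(90, 33, 24) = 90
I (MAX): max(50, 48, 49) = 50
J (MAX): max(11, 60, 65) = 65
G (MIN): min(90, 50, 65) = 50
L (MAX): max(49, 28, 56) = 56
M (MAX): max(15, 20, 14) = 20
K (MIN): min(56, 20, 89) = 20
B (MAX): max(27, 50, 20) = 50
Root (MIN): min(50, 58, 50) = 50

50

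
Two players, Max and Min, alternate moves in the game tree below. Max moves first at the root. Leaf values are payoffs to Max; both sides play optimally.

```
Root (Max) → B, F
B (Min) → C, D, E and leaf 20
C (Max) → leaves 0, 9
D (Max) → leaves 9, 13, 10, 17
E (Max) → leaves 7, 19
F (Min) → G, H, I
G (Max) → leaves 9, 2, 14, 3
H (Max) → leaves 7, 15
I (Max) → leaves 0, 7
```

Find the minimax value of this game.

C (Max): max(0, 9) = 9
D (Max): max(9, 13, 10, 17) = 17
E (Max): max(7, 19) = 19
B (Min): min(9, 17, 19, 20) = 9
G (Max): max(9, 2, 14, 3) = 14
H (Max): max(7, 15) = 15
I (Max): max(0, 7) = 7
F (Min): min(14, 15, 7) = 7
Root (Max): max(9, 7) = 9

9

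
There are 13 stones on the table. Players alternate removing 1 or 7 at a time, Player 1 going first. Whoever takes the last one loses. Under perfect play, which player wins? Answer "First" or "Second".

Second

i:   0  1  2  3  4  5  6  7  8  9 10 11 12 13
     W  L  W  L  W  L  W  L  W  L  W  L  W  L
Position 13 is L, so the second player wins.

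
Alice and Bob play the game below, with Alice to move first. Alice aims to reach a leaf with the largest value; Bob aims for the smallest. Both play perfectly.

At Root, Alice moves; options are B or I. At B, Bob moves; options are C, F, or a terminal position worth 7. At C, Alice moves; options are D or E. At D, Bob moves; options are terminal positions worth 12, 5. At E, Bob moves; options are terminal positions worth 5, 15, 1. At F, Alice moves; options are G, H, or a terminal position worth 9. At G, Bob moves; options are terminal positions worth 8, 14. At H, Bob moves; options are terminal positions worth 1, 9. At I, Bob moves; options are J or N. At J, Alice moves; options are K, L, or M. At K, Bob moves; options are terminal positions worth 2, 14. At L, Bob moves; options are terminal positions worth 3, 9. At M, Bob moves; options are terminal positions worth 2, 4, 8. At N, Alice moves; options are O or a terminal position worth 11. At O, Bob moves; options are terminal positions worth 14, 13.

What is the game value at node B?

5

D: min(12, 5) = 5
E: min(5, 15, 1) = 1
C: max(5, 1) = 5
G: min(8, 14) = 8
H: min(1, 9) = 1
F: max(8, 1, 9) = 9
B: min(5, 9, 7) = 5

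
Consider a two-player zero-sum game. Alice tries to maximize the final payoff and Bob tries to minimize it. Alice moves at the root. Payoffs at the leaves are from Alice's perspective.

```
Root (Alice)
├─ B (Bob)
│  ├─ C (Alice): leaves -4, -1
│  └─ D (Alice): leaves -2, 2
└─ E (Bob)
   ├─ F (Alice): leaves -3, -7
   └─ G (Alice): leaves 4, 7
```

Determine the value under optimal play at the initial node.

C (Alice): max(-4, -1) = -1
D (Alice): max(-2, 2) = 2
B (Bob): min(-1, 2) = -1
F (Alice): max(-3, -7) = -3
G (Alice): max(4, 7) = 7
E (Bob): min(-3, 7) = -3
Root (Alice): max(-1, -3) = -1

-1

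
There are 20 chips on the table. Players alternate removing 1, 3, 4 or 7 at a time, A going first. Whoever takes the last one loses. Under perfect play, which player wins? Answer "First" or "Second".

i:   0  1  2  3  4  5  6  7  8  9 10 11 12 13 14 15 16 17 18 19 20
     W  L  W  L  W  W  W  W  W  L  W  L  W  W  W  W  W  L  W  L  W
Position 20 is W, so the first player wins.

First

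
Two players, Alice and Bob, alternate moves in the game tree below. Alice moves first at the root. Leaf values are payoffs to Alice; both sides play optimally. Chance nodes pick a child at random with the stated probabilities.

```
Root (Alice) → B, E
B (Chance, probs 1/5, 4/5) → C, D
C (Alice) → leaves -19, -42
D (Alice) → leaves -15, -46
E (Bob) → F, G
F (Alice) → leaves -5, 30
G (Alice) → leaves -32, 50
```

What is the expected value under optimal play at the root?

30

C (Alice): max(-19, -42) = -19
D (Alice): max(-15, -46) = -15
B (Chance): 1/5·-19 + 4/5·-15 = -15.8
F (Alice): max(-5, 30) = 30
G (Alice): max(-32, 50) = 50
E (Bob): min(30, 50) = 30
Root (Alice): max(-15.8, 30) = 30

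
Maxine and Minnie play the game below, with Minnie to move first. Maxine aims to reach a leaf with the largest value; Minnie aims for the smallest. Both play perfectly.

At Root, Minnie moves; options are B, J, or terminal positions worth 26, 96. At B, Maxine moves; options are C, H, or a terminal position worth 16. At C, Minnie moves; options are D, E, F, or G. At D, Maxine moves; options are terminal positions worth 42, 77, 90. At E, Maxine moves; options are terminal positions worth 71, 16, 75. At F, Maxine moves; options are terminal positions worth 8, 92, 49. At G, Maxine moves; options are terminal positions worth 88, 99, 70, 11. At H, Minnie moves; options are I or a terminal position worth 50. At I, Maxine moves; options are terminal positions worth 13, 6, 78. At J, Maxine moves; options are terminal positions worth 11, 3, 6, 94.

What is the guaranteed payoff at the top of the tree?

26

D (Maxine): max(42, 77, 90) = 90
E (Maxine): max(71, 16, 75) = 75
F (Maxine): max(8, 92, 49) = 92
G (Maxine): max(88, 99, 70, 11) = 99
C (Minnie): min(90, 75, 92, 99) = 75
I (Maxine): max(13, 6, 78) = 78
H (Minnie): min(78, 50) = 50
B (Maxine): max(75, 50, 16) = 75
J (Maxine): max(11, 3, 6, 94) = 94
Root (Minnie): min(75, 94, 26, 96) = 26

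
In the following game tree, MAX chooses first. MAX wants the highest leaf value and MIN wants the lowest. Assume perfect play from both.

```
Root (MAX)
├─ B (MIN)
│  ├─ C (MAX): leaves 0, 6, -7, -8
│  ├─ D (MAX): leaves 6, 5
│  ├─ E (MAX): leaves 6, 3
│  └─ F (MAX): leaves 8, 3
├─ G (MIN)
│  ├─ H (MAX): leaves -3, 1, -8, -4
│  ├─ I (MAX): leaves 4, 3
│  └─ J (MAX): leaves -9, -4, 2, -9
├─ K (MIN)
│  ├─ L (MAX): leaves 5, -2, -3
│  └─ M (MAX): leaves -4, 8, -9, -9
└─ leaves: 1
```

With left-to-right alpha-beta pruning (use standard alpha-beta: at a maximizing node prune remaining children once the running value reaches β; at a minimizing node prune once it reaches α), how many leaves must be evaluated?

15

C [α=-∞,β=+∞]: v=6
D [α=-∞,β=6]: v=6 after child 1 ≥ β → β-cutoff, skip 1
E [α=-∞,β=6]: v=6 after child 1 ≥ β → β-cutoff, skip 1
F [α=-∞,β=6]: v=8 after child 1 ≥ β → β-cutoff, skip 1
B [α=-∞,β=+∞]: v=6
H [α=6,β=+∞]: v=1
G [α=6,β=+∞]: v=1 after child 1 ≤ α → α-cutoff, skip 2
L [α=6,β=+∞]: v=5
K [α=6,β=+∞]: v=5 after child 1 ≤ α → α-cutoff, skip 1
Root [α=-∞,β=+∞]: v=6
Leaves evaluated: 15 of 28.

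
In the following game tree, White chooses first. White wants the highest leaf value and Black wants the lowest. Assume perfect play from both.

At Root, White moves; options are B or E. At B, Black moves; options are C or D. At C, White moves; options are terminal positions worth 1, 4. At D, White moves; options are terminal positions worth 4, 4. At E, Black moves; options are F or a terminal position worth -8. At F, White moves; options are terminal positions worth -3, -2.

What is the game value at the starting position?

4

C (White): max(1, 4) = 4
D (White): max(4, 4) = 4
B (Black): min(4, 4) = 4
F (White): max(-3, -2) = -2
E (Black): min(-2, -8) = -8
Root (White): max(4, -8) = 4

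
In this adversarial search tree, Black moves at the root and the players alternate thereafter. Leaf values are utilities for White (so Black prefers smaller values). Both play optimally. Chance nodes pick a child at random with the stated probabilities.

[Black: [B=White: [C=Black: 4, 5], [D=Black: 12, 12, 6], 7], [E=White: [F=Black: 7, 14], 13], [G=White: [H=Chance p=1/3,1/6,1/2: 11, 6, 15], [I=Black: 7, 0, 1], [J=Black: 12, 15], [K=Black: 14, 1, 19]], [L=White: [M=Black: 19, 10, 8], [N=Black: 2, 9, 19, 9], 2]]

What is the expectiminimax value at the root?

7

C (Black): min(4, 5) = 4
D (Black): min(12, 12, 6) = 6
B (White): max(4, 6, 7) = 7
F (Black): min(7, 14) = 7
E (White): max(7, 13) = 13
H (Chance): 1/3·11 + 1/6·6 + 1/2·15 = 12.17
I (Black): min(7, 0, 1) = 0
J (Black): min(12, 15) = 12
K (Black): min(14, 1, 19) = 1
G (White): max(12.17, 0, 12, 1) = 12.17
M (Black): min(19, 10, 8) = 8
N (Black): min(2, 9, 19, 9) = 2
L (White): max(8, 2, 2) = 8
Root (Black): min(7, 13, 12.17, 8) = 7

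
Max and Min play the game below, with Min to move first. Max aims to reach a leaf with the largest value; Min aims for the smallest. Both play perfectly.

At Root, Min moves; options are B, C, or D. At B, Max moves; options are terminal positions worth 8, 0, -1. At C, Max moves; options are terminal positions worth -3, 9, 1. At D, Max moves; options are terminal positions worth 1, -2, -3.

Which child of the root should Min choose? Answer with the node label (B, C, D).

B (Max): max(8, 0, -1) = 8
C (Max): max(-3, 9, 1) = 9
D (Max): max(1, -2, -3) = 1
Root (Min): min(8, 9, 1) = 1
Min picks the child with the lowest value: D (value 1).

D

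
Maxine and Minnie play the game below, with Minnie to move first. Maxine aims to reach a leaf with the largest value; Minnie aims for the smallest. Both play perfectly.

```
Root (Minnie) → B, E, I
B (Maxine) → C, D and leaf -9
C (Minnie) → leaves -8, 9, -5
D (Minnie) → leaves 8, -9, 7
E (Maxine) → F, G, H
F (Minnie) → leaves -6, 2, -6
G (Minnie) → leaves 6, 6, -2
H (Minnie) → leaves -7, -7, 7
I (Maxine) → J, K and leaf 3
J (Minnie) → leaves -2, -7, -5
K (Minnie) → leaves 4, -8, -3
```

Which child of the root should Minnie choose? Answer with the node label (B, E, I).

C (Minnie): min(-8, 9, -5) = -8
D (Minnie): min(8, -9, 7) = -9
B (Maxine): max(-8, -9, -9) = -8
F (Minnie): min(-6, 2, -6) = -6
G (Minnie): min(6, 6, -2) = -2
H (Minnie): min(-7, -7, 7) = -7
E (Maxine): max(-6, -2, -7) = -2
J (Minnie): min(-2, -7, -5) = -7
K (Minnie): min(4, -8, -3) = -8
I (Maxine): max(-7, -8, 3) = 3
Root (Minnie): min(-8, -2, 3) = -8
Minnie picks the child with the lowest value: B (value -8).

B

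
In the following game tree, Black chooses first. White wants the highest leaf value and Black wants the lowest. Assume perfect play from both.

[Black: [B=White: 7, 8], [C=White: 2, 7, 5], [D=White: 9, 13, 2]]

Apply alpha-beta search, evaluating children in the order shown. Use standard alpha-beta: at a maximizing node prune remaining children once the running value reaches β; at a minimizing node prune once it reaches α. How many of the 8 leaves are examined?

6

B [α=-∞,β=+∞]: v=8
C [α=-∞,β=8]: v=7
D [α=-∞,β=7]: v=9 after child 1 ≥ β → β-cutoff, skip 2
Root [α=-∞,β=+∞]: v=7
Leaves evaluated: 6 of 8.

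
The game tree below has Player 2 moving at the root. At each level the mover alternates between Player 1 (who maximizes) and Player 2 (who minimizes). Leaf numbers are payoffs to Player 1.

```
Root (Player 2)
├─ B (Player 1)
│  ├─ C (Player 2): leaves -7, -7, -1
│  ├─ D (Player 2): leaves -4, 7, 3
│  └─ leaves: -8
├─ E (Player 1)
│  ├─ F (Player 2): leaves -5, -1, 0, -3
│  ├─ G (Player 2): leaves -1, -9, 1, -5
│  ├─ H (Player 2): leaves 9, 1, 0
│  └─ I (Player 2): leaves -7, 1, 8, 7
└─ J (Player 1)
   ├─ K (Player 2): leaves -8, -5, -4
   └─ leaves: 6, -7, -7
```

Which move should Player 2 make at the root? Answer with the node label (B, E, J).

C (Player 2): min(-7, -7, -1) = -7
D (Player 2): min(-4, 7, 3) = -4
B (Player 1): max(-7, -4, -8) = -4
F (Player 2): min(-5, -1, 0, -3) = -5
G (Player 2): min(-1, -9, 1, -5) = -9
H (Player 2): min(9, 1, 0) = 0
I (Player 2): min(-7, 1, 8, 7) = -7
E (Player 1): max(-5, -9, 0, -7) = 0
K (Player 2): min(-8, -5, -4) = -8
J (Player 1): max(-8, 6, -7, -7) = 6
Root (Player 2): min(-4, 0, 6) = -4
Player 2 picks the child with the lowest value: B (value -4).

B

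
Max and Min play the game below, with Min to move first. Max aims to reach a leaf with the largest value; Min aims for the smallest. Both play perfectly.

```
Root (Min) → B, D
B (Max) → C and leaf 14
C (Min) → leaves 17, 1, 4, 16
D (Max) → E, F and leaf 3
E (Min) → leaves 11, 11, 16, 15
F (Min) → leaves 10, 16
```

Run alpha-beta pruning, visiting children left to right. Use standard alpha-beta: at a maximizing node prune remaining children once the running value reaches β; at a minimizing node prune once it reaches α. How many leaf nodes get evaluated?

11

C [α=-∞,β=+∞]: v=1
B [α=-∞,β=+∞]: v=14
E [α=-∞,β=14]: v=11
F [α=11,β=14]: v=10 after child 1 ≤ α → α-cutoff, skip 1
D [α=-∞,β=14]: v=11
Root [α=-∞,β=+∞]: v=11
Leaves evaluated: 11 of 12.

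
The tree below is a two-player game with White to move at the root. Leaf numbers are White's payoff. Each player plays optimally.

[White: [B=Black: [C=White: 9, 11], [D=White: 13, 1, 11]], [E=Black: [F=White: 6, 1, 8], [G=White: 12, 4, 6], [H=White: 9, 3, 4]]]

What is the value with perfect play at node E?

F: max(6, 1, 8) = 8
G: max(12, 4, 6) = 12
H: max(9, 3, 4) = 9
E: min(8, 12, 9) = 8

8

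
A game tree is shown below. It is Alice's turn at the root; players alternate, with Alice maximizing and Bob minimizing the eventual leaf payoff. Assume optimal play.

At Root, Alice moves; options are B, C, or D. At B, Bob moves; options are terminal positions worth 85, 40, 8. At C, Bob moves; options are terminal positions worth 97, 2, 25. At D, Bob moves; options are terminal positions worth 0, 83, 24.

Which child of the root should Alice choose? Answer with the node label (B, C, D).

B

B (Bob): min(85, 40, 8) = 8
C (Bob): min(97, 2, 25) = 2
D (Bob): min(0, 83, 24) = 0
Root (Alice): max(8, 2, 0) = 8
Alice picks the child with the highest value: B (value 8).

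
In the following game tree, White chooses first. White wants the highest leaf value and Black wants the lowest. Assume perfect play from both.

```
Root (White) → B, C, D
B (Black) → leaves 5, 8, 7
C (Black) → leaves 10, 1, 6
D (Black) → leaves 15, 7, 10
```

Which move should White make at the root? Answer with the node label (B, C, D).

D

B (Black): min(5, 8, 7) = 5
C (Black): min(10, 1, 6) = 1
D (Black): min(15, 7, 10) = 7
Root (White): max(5, 1, 7) = 7
White picks the child with the highest value: D (value 7).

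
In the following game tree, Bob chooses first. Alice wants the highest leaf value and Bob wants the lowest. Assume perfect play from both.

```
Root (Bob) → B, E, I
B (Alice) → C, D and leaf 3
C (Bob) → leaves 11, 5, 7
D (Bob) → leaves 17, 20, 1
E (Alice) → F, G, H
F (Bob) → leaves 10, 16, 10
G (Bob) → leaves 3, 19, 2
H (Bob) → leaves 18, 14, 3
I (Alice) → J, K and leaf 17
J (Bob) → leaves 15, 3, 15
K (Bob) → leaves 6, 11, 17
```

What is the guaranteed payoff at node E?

F: min(10, 16, 10) = 10
G: min(3, 19, 2) = 2
H: min(18, 14, 3) = 3
E: max(10, 2, 3) = 10

10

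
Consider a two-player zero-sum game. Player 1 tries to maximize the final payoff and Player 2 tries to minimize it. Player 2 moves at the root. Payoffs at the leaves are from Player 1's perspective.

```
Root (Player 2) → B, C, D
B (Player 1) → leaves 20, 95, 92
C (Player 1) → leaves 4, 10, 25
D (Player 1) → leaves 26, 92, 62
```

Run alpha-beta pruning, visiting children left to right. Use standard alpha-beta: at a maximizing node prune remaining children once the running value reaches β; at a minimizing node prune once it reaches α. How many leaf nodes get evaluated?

B [α=-∞,β=+∞]: v=95
C [α=-∞,β=95]: v=25
D [α=-∞,β=25]: v=26 after child 1 ≥ β → β-cutoff, skip 2
Root [α=-∞,β=+∞]: v=25
Leaves evaluated: 7 of 9.

7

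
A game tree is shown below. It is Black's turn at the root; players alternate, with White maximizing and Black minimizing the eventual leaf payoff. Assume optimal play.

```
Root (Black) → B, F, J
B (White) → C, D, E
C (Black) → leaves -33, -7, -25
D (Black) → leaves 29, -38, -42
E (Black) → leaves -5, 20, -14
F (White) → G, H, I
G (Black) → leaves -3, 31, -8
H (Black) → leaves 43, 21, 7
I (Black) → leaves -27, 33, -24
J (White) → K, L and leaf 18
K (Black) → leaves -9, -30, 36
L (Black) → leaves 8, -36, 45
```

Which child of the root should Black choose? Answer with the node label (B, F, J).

C (Black): min(-33, -7, -25) = -33
D (Black): min(29, -38, -42) = -42
E (Black): min(-5, 20, -14) = -14
B (White): max(-33, -42, -14) = -14
G (Black): min(-3, 31, -8) = -8
H (Black): min(43, 21, 7) = 7
I (Black): min(-27, 33, -24) = -27
F (White): max(-8, 7, -27) = 7
K (Black): min(-9, -30, 36) = -30
L (Black): min(8, -36, 45) = -36
J (White): max(-30, -36, 18) = 18
Root (Black): min(-14, 7, 18) = -14
Black picks the child with the lowest value: B (value -14).

B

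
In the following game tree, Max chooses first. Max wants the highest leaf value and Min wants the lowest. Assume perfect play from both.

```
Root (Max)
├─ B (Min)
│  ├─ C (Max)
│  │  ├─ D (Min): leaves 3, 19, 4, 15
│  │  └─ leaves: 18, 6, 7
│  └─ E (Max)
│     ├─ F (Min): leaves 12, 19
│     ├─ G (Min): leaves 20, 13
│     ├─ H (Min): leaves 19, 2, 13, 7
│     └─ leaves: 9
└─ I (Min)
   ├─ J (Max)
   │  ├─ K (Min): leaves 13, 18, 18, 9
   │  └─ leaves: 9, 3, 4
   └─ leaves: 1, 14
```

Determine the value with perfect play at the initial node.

D (Min): min(3, 19, 4, 15) = 3
C (Max): max(3, 18, 6, 7) = 18
F (Min): min(12, 19) = 12
G (Min): min(20, 13) = 13
H (Min): min(19, 2, 13, 7) = 2
E (Max): max(12, 13, 2, 9) = 13
B (Min): min(18, 13) = 13
K (Min): min(13, 18, 18, 9) = 9
J (Max): max(9, 9, 3, 4) = 9
I (Min): min(9, 1, 14) = 1
Root (Max): max(13, 1) = 13

13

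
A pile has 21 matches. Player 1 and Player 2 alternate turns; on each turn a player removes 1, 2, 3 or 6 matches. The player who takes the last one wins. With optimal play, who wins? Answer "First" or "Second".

First

i:   0  1  2  3  4  5  6  7  8  9 10 11 12 13 14 15 16 17 18 19 20 21
     L  W  W  W  L  W  W  W  L  W  W  W  L  W  W  W  L  W  W  W  L  W
Position 21 is W, so the first player wins.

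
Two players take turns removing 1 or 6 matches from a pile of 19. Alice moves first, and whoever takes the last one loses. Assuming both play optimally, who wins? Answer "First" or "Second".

Mark each pile size as W (mover wins) or L (mover loses):
i:   0  1  2  3  4  5  6  7  8  9 10 11 12 13 14 15 16 17 18 19
     W  L  W  L  W  L  W  W  L  W  L  W  L  W  W  L  W  L  W  L
Position 19 is L, so the second player wins.

Second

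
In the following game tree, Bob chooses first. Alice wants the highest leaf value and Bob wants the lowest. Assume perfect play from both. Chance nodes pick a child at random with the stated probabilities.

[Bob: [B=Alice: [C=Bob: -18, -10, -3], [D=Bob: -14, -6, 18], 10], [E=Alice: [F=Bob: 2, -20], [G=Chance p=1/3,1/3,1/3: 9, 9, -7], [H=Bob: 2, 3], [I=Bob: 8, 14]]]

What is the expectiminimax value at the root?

C (Bob): min(-18, -10, -3) = -18
D (Bob): min(-14, -6, 18) = -14
B (Alice): max(-18, -14, 10) = 10
F (Bob): min(2, -20) = -20
G (Chance): 1/3·9 + 1/3·9 + 1/3·-7 = 3.67
H (Bob): min(2, 3) = 2
I (Bob): min(8, 14) = 8
E (Alice): max(-20, 3.67, 2, 8) = 8
Root (Bob): min(10, 8) = 8

8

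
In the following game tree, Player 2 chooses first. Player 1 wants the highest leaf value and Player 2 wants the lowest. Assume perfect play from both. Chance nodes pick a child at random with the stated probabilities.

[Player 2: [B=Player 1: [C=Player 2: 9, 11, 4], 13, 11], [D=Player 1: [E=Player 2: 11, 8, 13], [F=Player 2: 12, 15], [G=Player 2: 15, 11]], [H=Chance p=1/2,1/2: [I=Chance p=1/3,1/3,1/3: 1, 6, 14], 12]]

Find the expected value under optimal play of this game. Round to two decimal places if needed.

9.5

C (Player 2): min(9, 11, 4) = 4
B (Player 1): max(4, 13, 11) = 13
E (Player 2): min(11, 8, 13) = 8
F (Player 2): min(12, 15) = 12
G (Player 2): min(15, 11) = 11
D (Player 1): max(8, 12, 11) = 12
I (Chance): 1/3·1 + 1/3·6 + 1/3·14 = 7
H (Chance): 1/2·7 + 1/2·12 = 9.5
Root (Player 2): min(13, 12, 9.5) = 9.5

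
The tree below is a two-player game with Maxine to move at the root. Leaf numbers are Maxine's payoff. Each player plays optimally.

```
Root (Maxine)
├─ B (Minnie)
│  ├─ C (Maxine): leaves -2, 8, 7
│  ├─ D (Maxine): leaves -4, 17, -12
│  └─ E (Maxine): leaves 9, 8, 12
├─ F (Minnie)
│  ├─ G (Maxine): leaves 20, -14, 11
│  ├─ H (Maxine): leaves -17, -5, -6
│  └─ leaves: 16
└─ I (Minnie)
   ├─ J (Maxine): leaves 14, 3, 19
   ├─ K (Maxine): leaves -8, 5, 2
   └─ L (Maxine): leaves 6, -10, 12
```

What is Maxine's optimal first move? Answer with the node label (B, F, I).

B

C (Maxine): max(-2, 8, 7) = 8
D (Maxine): max(-4, 17, -12) = 17
E (Maxine): max(9, 8, 12) = 12
B (Minnie): min(8, 17, 12) = 8
G (Maxine): max(20, -14, 11) = 20
H (Maxine): max(-17, -5, -6) = -5
F (Minnie): min(20, -5, 16) = -5
J (Maxine): max(14, 3, 19) = 19
K (Maxine): max(-8, 5, 2) = 5
L (Maxine): max(6, -10, 12) = 12
I (Minnie): min(19, 5, 12) = 5
Root (Maxine): max(8, -5, 5) = 8
Maxine picks the child with the highest value: B (value 8).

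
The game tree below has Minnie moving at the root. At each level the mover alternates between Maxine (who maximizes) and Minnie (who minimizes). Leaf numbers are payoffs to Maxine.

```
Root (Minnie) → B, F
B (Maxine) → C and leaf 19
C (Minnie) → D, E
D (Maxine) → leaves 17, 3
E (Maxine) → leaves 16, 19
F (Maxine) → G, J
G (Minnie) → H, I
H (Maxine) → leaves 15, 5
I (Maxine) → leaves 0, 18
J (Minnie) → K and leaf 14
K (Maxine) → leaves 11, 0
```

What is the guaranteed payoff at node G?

H: max(15, 5) = 15
I: max(0, 18) = 18
G: min(15, 18) = 15

15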